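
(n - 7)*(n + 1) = n^2 - 6*n - 7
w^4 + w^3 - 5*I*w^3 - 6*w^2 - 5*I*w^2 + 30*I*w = w*(w - 2)*(w + 3)*(w - 5*I)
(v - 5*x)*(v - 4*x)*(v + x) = v^3 - 8*v^2*x + 11*v*x^2 + 20*x^3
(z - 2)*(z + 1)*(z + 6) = z^3 + 5*z^2 - 8*z - 12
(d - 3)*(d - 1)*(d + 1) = d^3 - 3*d^2 - d + 3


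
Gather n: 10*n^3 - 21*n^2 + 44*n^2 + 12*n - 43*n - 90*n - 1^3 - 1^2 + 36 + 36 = 10*n^3 + 23*n^2 - 121*n + 70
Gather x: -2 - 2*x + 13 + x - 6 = 5 - x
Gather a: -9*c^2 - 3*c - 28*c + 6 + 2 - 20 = -9*c^2 - 31*c - 12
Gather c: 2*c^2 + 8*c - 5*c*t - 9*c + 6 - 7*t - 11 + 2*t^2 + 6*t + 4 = 2*c^2 + c*(-5*t - 1) + 2*t^2 - t - 1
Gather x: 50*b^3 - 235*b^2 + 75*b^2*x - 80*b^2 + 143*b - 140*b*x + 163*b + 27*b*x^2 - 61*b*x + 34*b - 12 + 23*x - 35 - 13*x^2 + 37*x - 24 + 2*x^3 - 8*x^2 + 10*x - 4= 50*b^3 - 315*b^2 + 340*b + 2*x^3 + x^2*(27*b - 21) + x*(75*b^2 - 201*b + 70) - 75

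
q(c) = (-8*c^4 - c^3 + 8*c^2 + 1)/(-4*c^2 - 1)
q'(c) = 8*c*(-8*c^4 - c^3 + 8*c^2 + 1)/(-4*c^2 - 1)^2 + (-32*c^3 - 3*c^2 + 16*c)/(-4*c^2 - 1) = c*(64*c^4 + 4*c^3 + 32*c^2 + 3*c - 8)/(16*c^4 + 8*c^2 + 1)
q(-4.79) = 42.22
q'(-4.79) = -18.90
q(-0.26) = -1.20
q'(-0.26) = 1.03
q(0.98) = -0.07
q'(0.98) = 3.70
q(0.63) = -1.03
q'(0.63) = 1.66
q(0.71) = -0.88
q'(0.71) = 2.18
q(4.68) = 42.48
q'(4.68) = 18.97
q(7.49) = 111.57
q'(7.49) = 30.21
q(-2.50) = 9.46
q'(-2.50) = -9.70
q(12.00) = 288.50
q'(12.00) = 48.25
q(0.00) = -1.00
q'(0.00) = 0.00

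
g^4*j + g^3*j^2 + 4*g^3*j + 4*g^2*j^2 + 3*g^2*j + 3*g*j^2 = g*(g + 3)*(g + j)*(g*j + j)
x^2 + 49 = (x - 7*I)*(x + 7*I)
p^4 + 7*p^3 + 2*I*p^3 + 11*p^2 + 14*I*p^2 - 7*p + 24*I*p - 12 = (p + 3)*(p + 4)*(p + I)^2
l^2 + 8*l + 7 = (l + 1)*(l + 7)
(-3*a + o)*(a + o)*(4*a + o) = -12*a^3 - 11*a^2*o + 2*a*o^2 + o^3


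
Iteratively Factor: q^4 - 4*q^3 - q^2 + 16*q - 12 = (q - 3)*(q^3 - q^2 - 4*q + 4) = (q - 3)*(q - 1)*(q^2 - 4) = (q - 3)*(q - 1)*(q + 2)*(q - 2)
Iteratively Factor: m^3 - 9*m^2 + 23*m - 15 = (m - 1)*(m^2 - 8*m + 15) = (m - 5)*(m - 1)*(m - 3)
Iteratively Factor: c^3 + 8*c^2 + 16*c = (c + 4)*(c^2 + 4*c) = c*(c + 4)*(c + 4)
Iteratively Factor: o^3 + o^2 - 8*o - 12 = (o + 2)*(o^2 - o - 6) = (o - 3)*(o + 2)*(o + 2)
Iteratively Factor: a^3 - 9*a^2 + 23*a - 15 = (a - 5)*(a^2 - 4*a + 3) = (a - 5)*(a - 3)*(a - 1)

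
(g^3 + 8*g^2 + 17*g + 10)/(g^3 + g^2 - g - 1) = (g^2 + 7*g + 10)/(g^2 - 1)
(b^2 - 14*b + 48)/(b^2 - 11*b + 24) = (b - 6)/(b - 3)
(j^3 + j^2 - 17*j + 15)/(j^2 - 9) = (j^2 + 4*j - 5)/(j + 3)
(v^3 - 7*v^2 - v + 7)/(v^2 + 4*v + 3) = (v^2 - 8*v + 7)/(v + 3)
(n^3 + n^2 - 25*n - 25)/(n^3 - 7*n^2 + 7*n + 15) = (n + 5)/(n - 3)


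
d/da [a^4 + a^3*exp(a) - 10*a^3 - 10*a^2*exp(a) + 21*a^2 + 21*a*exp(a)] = a^3*exp(a) + 4*a^3 - 7*a^2*exp(a) - 30*a^2 + a*exp(a) + 42*a + 21*exp(a)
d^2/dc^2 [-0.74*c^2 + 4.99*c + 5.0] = -1.48000000000000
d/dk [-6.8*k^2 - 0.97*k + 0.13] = -13.6*k - 0.97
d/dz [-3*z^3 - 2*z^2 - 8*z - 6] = -9*z^2 - 4*z - 8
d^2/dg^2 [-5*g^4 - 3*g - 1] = -60*g^2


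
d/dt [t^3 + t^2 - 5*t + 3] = 3*t^2 + 2*t - 5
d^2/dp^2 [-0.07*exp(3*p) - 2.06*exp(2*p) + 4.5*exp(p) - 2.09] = (-0.63*exp(2*p) - 8.24*exp(p) + 4.5)*exp(p)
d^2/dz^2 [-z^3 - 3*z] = -6*z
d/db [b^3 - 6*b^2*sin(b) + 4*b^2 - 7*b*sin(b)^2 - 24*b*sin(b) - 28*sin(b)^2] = -6*b^2*cos(b) + 3*b^2 - 12*b*sin(b) - 7*b*sin(2*b) - 24*b*cos(b) + 8*b - 7*sin(b)^2 - 24*sin(b) - 28*sin(2*b)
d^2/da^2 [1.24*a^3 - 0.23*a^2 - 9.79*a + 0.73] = 7.44*a - 0.46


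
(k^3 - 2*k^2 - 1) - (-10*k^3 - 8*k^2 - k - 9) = 11*k^3 + 6*k^2 + k + 8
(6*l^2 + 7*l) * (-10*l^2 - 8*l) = -60*l^4 - 118*l^3 - 56*l^2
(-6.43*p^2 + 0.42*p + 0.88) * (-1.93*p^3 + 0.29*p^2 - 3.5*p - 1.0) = 12.4099*p^5 - 2.6753*p^4 + 20.9284*p^3 + 5.2152*p^2 - 3.5*p - 0.88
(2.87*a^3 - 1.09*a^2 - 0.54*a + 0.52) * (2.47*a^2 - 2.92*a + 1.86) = 7.0889*a^5 - 11.0727*a^4 + 7.1872*a^3 + 0.8338*a^2 - 2.5228*a + 0.9672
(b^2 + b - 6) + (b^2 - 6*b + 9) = 2*b^2 - 5*b + 3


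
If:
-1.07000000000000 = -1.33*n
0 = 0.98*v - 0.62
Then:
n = 0.80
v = 0.63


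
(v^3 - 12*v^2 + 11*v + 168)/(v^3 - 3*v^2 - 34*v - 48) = (v - 7)/(v + 2)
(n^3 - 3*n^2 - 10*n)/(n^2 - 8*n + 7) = n*(n^2 - 3*n - 10)/(n^2 - 8*n + 7)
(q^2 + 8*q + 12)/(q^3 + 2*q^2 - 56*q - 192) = (q + 2)/(q^2 - 4*q - 32)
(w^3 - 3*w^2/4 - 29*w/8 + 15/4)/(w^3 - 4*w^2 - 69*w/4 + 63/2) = (4*w^2 + 3*w - 10)/(2*(2*w^2 - 5*w - 42))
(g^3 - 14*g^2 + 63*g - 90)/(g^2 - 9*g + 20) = (g^2 - 9*g + 18)/(g - 4)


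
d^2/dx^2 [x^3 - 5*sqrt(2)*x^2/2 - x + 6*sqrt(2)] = 6*x - 5*sqrt(2)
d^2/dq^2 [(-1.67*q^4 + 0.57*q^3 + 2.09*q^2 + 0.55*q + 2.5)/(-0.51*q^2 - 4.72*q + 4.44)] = (0.868733999999999*q^6 + 24.120144*q^5 + 200.54028*q^4 - 578.168502*q^3 + 434.435724*q^2 - 111.001032*q - 228.169328)/(0.132651*q^6 + 3.683016*q^5 + 30.62142*q^4 + 41.02624*q^3 - 266.58648*q^2 + 279.144576*q - 87.528384)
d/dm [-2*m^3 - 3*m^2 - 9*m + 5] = -6*m^2 - 6*m - 9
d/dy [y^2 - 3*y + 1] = 2*y - 3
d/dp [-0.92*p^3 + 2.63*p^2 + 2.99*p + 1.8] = -2.76*p^2 + 5.26*p + 2.99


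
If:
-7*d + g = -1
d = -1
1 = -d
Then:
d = -1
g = -8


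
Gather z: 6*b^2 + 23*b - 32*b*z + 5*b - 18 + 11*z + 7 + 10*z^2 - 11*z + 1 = 6*b^2 - 32*b*z + 28*b + 10*z^2 - 10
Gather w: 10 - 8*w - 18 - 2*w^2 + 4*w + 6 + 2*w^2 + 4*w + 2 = 0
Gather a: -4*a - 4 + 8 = 4 - 4*a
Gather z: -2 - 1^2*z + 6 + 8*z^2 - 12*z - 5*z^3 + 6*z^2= -5*z^3 + 14*z^2 - 13*z + 4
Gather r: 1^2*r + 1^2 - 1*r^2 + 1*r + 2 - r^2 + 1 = -2*r^2 + 2*r + 4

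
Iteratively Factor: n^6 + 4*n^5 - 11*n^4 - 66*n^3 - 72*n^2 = (n - 4)*(n^5 + 8*n^4 + 21*n^3 + 18*n^2) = n*(n - 4)*(n^4 + 8*n^3 + 21*n^2 + 18*n) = n^2*(n - 4)*(n^3 + 8*n^2 + 21*n + 18) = n^2*(n - 4)*(n + 2)*(n^2 + 6*n + 9) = n^2*(n - 4)*(n + 2)*(n + 3)*(n + 3)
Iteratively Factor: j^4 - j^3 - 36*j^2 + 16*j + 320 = (j + 4)*(j^3 - 5*j^2 - 16*j + 80) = (j - 5)*(j + 4)*(j^2 - 16) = (j - 5)*(j + 4)^2*(j - 4)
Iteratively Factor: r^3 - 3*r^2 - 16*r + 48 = (r - 4)*(r^2 + r - 12) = (r - 4)*(r - 3)*(r + 4)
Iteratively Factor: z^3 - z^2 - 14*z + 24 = (z + 4)*(z^2 - 5*z + 6) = (z - 3)*(z + 4)*(z - 2)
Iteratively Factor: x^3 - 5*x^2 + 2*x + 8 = (x - 4)*(x^2 - x - 2) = (x - 4)*(x - 2)*(x + 1)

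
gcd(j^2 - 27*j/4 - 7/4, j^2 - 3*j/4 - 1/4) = j + 1/4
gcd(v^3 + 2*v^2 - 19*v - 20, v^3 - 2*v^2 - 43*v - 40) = v^2 + 6*v + 5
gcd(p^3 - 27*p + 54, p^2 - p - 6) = p - 3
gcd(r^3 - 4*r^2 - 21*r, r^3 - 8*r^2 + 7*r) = r^2 - 7*r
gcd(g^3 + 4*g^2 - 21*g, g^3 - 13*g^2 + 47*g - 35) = 1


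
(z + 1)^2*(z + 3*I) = z^3 + 2*z^2 + 3*I*z^2 + z + 6*I*z + 3*I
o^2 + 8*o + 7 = (o + 1)*(o + 7)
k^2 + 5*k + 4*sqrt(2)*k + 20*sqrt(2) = (k + 5)*(k + 4*sqrt(2))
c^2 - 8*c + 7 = (c - 7)*(c - 1)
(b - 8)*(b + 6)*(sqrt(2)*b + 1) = sqrt(2)*b^3 - 2*sqrt(2)*b^2 + b^2 - 48*sqrt(2)*b - 2*b - 48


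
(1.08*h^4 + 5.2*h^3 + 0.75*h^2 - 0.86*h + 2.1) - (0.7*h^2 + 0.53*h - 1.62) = 1.08*h^4 + 5.2*h^3 + 0.05*h^2 - 1.39*h + 3.72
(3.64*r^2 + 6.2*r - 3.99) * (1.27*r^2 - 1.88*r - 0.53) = 4.6228*r^4 + 1.0308*r^3 - 18.6525*r^2 + 4.2152*r + 2.1147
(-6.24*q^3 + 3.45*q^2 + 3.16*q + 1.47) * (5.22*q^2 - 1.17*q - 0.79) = -32.5728*q^5 + 25.3098*q^4 + 17.3883*q^3 + 1.2507*q^2 - 4.2163*q - 1.1613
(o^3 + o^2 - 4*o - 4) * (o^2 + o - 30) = o^5 + 2*o^4 - 33*o^3 - 38*o^2 + 116*o + 120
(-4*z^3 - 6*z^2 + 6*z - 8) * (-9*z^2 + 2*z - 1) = 36*z^5 + 46*z^4 - 62*z^3 + 90*z^2 - 22*z + 8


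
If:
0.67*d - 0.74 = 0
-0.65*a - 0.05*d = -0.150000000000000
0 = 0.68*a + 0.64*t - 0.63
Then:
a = 0.15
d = 1.10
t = 0.83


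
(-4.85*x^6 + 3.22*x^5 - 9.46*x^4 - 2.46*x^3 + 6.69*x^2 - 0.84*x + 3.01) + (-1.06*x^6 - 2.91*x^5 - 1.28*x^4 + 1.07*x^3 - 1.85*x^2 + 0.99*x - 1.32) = -5.91*x^6 + 0.31*x^5 - 10.74*x^4 - 1.39*x^3 + 4.84*x^2 + 0.15*x + 1.69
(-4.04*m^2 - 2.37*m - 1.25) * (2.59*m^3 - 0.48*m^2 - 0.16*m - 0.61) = -10.4636*m^5 - 4.1991*m^4 - 1.4535*m^3 + 3.4436*m^2 + 1.6457*m + 0.7625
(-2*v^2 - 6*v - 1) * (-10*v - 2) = 20*v^3 + 64*v^2 + 22*v + 2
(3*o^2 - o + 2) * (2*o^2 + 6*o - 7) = 6*o^4 + 16*o^3 - 23*o^2 + 19*o - 14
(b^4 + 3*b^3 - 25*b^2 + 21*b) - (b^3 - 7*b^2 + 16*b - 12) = b^4 + 2*b^3 - 18*b^2 + 5*b + 12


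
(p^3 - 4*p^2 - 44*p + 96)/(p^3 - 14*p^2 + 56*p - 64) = (p + 6)/(p - 4)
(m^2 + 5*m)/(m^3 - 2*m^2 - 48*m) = (m + 5)/(m^2 - 2*m - 48)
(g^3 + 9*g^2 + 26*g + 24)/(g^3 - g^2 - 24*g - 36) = (g + 4)/(g - 6)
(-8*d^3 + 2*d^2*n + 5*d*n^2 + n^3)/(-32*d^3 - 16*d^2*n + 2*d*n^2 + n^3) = (d - n)/(4*d - n)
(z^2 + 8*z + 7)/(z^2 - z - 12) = (z^2 + 8*z + 7)/(z^2 - z - 12)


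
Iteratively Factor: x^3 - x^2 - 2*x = (x - 2)*(x^2 + x) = (x - 2)*(x + 1)*(x)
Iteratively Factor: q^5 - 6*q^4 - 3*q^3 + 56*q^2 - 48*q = (q - 4)*(q^4 - 2*q^3 - 11*q^2 + 12*q) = (q - 4)*(q + 3)*(q^3 - 5*q^2 + 4*q) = (q - 4)*(q - 1)*(q + 3)*(q^2 - 4*q) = (q - 4)^2*(q - 1)*(q + 3)*(q)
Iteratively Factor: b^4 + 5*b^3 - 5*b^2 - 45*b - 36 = (b + 3)*(b^3 + 2*b^2 - 11*b - 12) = (b + 1)*(b + 3)*(b^2 + b - 12) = (b + 1)*(b + 3)*(b + 4)*(b - 3)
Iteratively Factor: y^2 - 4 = (y + 2)*(y - 2)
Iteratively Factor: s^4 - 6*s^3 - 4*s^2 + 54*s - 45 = (s + 3)*(s^3 - 9*s^2 + 23*s - 15) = (s - 5)*(s + 3)*(s^2 - 4*s + 3) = (s - 5)*(s - 3)*(s + 3)*(s - 1)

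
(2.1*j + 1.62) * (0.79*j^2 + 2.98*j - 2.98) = 1.659*j^3 + 7.5378*j^2 - 1.4304*j - 4.8276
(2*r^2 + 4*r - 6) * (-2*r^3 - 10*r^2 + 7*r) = -4*r^5 - 28*r^4 - 14*r^3 + 88*r^2 - 42*r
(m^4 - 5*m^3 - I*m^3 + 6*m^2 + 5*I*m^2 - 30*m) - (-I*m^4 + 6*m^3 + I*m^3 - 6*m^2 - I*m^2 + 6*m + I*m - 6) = m^4 + I*m^4 - 11*m^3 - 2*I*m^3 + 12*m^2 + 6*I*m^2 - 36*m - I*m + 6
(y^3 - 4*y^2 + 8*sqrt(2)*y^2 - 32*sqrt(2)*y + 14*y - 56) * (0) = 0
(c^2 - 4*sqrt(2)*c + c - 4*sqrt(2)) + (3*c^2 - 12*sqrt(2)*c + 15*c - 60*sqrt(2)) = 4*c^2 - 16*sqrt(2)*c + 16*c - 64*sqrt(2)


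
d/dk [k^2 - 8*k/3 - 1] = 2*k - 8/3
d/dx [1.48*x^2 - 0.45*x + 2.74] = 2.96*x - 0.45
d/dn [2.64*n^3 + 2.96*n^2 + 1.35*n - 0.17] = 7.92*n^2 + 5.92*n + 1.35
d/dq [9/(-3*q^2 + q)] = 9*(6*q - 1)/(q^2*(3*q - 1)^2)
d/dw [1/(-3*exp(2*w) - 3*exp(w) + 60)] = (2*exp(w) + 1)*exp(w)/(3*(exp(2*w) + exp(w) - 20)^2)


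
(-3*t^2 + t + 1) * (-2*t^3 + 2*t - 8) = 6*t^5 - 2*t^4 - 8*t^3 + 26*t^2 - 6*t - 8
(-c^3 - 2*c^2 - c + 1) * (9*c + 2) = -9*c^4 - 20*c^3 - 13*c^2 + 7*c + 2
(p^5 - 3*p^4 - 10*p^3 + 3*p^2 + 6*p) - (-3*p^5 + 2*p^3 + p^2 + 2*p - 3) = 4*p^5 - 3*p^4 - 12*p^3 + 2*p^2 + 4*p + 3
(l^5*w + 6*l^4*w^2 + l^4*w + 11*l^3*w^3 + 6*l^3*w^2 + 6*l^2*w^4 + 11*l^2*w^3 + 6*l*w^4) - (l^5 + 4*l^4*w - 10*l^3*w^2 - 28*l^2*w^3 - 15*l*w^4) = l^5*w - l^5 + 6*l^4*w^2 - 3*l^4*w + 11*l^3*w^3 + 16*l^3*w^2 + 6*l^2*w^4 + 39*l^2*w^3 + 21*l*w^4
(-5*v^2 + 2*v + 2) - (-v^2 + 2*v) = 2 - 4*v^2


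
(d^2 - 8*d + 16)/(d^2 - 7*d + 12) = (d - 4)/(d - 3)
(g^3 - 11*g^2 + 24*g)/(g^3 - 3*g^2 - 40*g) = (g - 3)/(g + 5)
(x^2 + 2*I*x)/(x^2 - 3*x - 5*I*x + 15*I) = x*(x + 2*I)/(x^2 - 3*x - 5*I*x + 15*I)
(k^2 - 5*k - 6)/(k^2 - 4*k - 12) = (k + 1)/(k + 2)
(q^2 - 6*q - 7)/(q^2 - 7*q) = (q + 1)/q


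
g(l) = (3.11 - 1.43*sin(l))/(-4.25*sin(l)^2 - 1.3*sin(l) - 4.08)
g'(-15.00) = 0.30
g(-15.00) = -0.80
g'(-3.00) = -0.38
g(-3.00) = -0.83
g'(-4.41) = -0.10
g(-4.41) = -0.19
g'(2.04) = -0.17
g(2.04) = -0.21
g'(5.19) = -0.21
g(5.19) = -0.70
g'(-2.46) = 0.29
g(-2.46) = -0.81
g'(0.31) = 0.70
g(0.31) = -0.55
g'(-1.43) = -0.06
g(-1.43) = -0.65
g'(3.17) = -0.56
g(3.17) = -0.78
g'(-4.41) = -0.10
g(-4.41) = -0.19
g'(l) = (3.11 - 1.43*sin(l))*(8.5*sin(l)*cos(l) + 1.3*cos(l))/(-4.25*sin(l)^2 - 1.3*sin(l) - 4.08)^2 - 1.43*cos(l)/(-4.25*sin(l)^2 - 1.3*sin(l) - 4.08) = (-6.0775*sin(l)^2 + 26.435*sin(l) + 9.8774)*cos(l)/(18.0625*sin(l)^4 + 11.05*sin(l)^3 + 36.37*sin(l)^2 + 10.608*sin(l) + 16.6464)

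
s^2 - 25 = (s - 5)*(s + 5)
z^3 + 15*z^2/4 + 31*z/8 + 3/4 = (z + 1/4)*(z + 3/2)*(z + 2)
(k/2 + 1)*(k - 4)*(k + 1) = k^3/2 - k^2/2 - 5*k - 4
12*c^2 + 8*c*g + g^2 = (2*c + g)*(6*c + g)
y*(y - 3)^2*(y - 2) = y^4 - 8*y^3 + 21*y^2 - 18*y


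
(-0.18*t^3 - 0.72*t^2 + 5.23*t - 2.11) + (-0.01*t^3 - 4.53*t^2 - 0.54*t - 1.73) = -0.19*t^3 - 5.25*t^2 + 4.69*t - 3.84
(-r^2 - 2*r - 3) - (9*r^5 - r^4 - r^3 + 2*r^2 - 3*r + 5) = -9*r^5 + r^4 + r^3 - 3*r^2 + r - 8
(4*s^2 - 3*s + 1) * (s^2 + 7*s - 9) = 4*s^4 + 25*s^3 - 56*s^2 + 34*s - 9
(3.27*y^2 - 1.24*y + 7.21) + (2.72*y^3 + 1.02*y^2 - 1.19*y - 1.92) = 2.72*y^3 + 4.29*y^2 - 2.43*y + 5.29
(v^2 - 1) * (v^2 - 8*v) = v^4 - 8*v^3 - v^2 + 8*v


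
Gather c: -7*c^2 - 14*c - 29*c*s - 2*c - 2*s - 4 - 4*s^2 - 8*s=-7*c^2 + c*(-29*s - 16) - 4*s^2 - 10*s - 4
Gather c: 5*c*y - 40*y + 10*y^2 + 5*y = 5*c*y + 10*y^2 - 35*y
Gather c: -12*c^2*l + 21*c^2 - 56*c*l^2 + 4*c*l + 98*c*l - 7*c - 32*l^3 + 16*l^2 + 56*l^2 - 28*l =c^2*(21 - 12*l) + c*(-56*l^2 + 102*l - 7) - 32*l^3 + 72*l^2 - 28*l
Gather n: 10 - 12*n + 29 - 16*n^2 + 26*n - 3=-16*n^2 + 14*n + 36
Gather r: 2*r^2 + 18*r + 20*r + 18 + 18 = 2*r^2 + 38*r + 36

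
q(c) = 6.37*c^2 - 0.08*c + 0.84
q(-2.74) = 48.88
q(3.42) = 75.07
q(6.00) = 229.68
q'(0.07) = 0.81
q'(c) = 12.74*c - 0.08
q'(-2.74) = -34.99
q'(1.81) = 22.98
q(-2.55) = 42.46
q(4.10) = 107.59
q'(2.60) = 33.04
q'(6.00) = 76.36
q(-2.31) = 35.02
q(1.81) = 21.56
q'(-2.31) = -29.51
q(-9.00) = 517.53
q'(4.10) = 52.15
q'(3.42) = 43.49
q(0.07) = 0.87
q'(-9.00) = -114.74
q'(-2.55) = -32.57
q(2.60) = 43.69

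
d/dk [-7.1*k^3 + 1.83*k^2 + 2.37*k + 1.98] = -21.3*k^2 + 3.66*k + 2.37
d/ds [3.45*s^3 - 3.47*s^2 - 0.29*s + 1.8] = 10.35*s^2 - 6.94*s - 0.29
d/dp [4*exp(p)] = 4*exp(p)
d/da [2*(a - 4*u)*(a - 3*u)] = 4*a - 14*u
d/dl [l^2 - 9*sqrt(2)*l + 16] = 2*l - 9*sqrt(2)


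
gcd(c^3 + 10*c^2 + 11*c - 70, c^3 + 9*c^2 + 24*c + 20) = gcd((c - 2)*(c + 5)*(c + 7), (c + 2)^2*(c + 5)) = c + 5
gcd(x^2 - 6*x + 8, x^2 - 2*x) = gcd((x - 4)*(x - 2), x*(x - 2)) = x - 2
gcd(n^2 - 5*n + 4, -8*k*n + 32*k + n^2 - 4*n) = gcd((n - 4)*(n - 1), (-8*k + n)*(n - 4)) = n - 4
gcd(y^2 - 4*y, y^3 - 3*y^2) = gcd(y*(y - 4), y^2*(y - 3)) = y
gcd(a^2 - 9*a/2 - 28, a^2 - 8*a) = a - 8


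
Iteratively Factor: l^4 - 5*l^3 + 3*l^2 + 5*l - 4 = (l - 1)*(l^3 - 4*l^2 - l + 4) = (l - 4)*(l - 1)*(l^2 - 1) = (l - 4)*(l - 1)^2*(l + 1)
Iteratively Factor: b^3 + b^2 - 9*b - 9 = (b + 3)*(b^2 - 2*b - 3) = (b + 1)*(b + 3)*(b - 3)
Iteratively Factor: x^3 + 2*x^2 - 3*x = (x - 1)*(x^2 + 3*x) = (x - 1)*(x + 3)*(x)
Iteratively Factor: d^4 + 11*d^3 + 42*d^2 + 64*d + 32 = (d + 1)*(d^3 + 10*d^2 + 32*d + 32) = (d + 1)*(d + 2)*(d^2 + 8*d + 16) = (d + 1)*(d + 2)*(d + 4)*(d + 4)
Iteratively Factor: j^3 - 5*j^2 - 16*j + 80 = (j - 5)*(j^2 - 16) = (j - 5)*(j + 4)*(j - 4)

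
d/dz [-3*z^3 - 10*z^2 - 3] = z*(-9*z - 20)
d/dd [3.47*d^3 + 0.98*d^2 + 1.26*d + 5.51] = 10.41*d^2 + 1.96*d + 1.26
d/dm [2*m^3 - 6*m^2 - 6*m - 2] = 6*m^2 - 12*m - 6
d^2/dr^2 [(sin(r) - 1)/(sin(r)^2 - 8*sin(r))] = (-sin(r)^2 - 4*sin(r) - 22 + 58/sin(r) + 48/sin(r)^2 - 128/sin(r)^3)/(sin(r) - 8)^3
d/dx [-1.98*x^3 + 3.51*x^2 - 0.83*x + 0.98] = -5.94*x^2 + 7.02*x - 0.83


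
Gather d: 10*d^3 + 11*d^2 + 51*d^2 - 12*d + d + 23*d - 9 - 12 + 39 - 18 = 10*d^3 + 62*d^2 + 12*d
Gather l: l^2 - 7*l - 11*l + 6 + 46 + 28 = l^2 - 18*l + 80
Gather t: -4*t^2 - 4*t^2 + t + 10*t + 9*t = -8*t^2 + 20*t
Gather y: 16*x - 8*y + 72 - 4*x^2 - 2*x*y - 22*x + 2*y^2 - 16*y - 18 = -4*x^2 - 6*x + 2*y^2 + y*(-2*x - 24) + 54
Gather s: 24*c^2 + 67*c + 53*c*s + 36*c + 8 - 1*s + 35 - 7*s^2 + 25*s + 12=24*c^2 + 103*c - 7*s^2 + s*(53*c + 24) + 55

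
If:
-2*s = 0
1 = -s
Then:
No Solution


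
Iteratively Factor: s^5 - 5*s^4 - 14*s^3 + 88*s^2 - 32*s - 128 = (s - 2)*(s^4 - 3*s^3 - 20*s^2 + 48*s + 64) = (s - 4)*(s - 2)*(s^3 + s^2 - 16*s - 16) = (s - 4)*(s - 2)*(s + 4)*(s^2 - 3*s - 4) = (s - 4)^2*(s - 2)*(s + 4)*(s + 1)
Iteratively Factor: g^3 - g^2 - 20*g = (g + 4)*(g^2 - 5*g) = (g - 5)*(g + 4)*(g)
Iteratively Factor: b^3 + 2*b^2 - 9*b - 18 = (b - 3)*(b^2 + 5*b + 6) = (b - 3)*(b + 2)*(b + 3)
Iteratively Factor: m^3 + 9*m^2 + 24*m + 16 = (m + 4)*(m^2 + 5*m + 4) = (m + 4)^2*(m + 1)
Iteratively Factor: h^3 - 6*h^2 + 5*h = (h - 1)*(h^2 - 5*h) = h*(h - 1)*(h - 5)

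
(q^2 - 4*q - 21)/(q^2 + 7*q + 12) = (q - 7)/(q + 4)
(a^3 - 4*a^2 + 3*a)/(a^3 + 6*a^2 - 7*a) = (a - 3)/(a + 7)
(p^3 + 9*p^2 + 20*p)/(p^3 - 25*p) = (p + 4)/(p - 5)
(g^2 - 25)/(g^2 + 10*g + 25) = (g - 5)/(g + 5)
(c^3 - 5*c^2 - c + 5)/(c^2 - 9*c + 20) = (c^2 - 1)/(c - 4)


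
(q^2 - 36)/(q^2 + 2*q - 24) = (q - 6)/(q - 4)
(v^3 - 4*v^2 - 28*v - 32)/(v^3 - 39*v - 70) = (v^2 - 6*v - 16)/(v^2 - 2*v - 35)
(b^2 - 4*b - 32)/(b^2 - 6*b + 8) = (b^2 - 4*b - 32)/(b^2 - 6*b + 8)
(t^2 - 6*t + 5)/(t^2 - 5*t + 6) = (t^2 - 6*t + 5)/(t^2 - 5*t + 6)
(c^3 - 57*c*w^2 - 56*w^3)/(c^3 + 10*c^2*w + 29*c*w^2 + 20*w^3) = (c^2 - c*w - 56*w^2)/(c^2 + 9*c*w + 20*w^2)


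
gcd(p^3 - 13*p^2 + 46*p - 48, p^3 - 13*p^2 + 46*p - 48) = p^3 - 13*p^2 + 46*p - 48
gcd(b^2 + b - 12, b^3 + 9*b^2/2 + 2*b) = b + 4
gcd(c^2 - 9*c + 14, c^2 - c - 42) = c - 7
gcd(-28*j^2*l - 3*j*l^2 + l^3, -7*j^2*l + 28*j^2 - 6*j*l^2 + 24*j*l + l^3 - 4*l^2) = 7*j - l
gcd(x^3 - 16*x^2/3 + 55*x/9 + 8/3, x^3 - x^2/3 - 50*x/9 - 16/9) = x^2 - 7*x/3 - 8/9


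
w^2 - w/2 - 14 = (w - 4)*(w + 7/2)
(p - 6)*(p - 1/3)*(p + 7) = p^3 + 2*p^2/3 - 127*p/3 + 14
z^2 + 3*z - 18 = (z - 3)*(z + 6)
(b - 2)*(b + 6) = b^2 + 4*b - 12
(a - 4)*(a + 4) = a^2 - 16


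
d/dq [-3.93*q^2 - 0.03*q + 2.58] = -7.86*q - 0.03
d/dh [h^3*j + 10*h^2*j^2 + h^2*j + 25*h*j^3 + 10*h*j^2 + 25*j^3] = j*(3*h^2 + 20*h*j + 2*h + 25*j^2 + 10*j)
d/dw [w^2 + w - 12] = 2*w + 1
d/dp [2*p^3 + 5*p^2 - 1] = 2*p*(3*p + 5)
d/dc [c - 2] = 1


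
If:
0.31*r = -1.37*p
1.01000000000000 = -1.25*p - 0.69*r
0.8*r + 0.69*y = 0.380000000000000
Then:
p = 0.56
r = -2.48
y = 3.43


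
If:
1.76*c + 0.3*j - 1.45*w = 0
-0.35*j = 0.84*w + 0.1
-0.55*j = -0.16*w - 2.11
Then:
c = -1.84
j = 3.39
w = -1.53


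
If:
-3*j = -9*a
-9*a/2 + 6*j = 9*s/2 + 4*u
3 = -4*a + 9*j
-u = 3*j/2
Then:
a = 3/23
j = 9/23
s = 21/23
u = -27/46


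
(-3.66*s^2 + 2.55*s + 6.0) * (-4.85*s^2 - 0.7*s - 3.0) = 17.751*s^4 - 9.8055*s^3 - 19.905*s^2 - 11.85*s - 18.0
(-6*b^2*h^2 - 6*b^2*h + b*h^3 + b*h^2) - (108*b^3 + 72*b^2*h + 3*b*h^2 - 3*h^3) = -108*b^3 - 6*b^2*h^2 - 78*b^2*h + b*h^3 - 2*b*h^2 + 3*h^3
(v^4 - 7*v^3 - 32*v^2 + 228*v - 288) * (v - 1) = v^5 - 8*v^4 - 25*v^3 + 260*v^2 - 516*v + 288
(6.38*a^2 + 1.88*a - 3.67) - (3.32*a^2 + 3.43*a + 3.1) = 3.06*a^2 - 1.55*a - 6.77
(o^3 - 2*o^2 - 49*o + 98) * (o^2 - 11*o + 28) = o^5 - 13*o^4 + o^3 + 581*o^2 - 2450*o + 2744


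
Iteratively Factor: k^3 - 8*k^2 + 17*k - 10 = (k - 2)*(k^2 - 6*k + 5) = (k - 2)*(k - 1)*(k - 5)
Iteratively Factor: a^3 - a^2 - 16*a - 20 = (a - 5)*(a^2 + 4*a + 4) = (a - 5)*(a + 2)*(a + 2)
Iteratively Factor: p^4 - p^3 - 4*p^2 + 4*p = (p)*(p^3 - p^2 - 4*p + 4) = p*(p + 2)*(p^2 - 3*p + 2) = p*(p - 2)*(p + 2)*(p - 1)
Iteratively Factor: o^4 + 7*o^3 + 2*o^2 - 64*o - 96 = (o + 2)*(o^3 + 5*o^2 - 8*o - 48) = (o - 3)*(o + 2)*(o^2 + 8*o + 16) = (o - 3)*(o + 2)*(o + 4)*(o + 4)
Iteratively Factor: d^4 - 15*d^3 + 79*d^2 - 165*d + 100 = (d - 5)*(d^3 - 10*d^2 + 29*d - 20) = (d - 5)*(d - 1)*(d^2 - 9*d + 20) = (d - 5)*(d - 4)*(d - 1)*(d - 5)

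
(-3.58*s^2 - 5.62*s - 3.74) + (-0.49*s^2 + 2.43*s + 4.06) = -4.07*s^2 - 3.19*s + 0.319999999999999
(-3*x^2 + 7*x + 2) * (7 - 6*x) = 18*x^3 - 63*x^2 + 37*x + 14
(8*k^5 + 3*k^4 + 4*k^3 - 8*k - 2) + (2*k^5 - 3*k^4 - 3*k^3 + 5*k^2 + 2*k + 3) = 10*k^5 + k^3 + 5*k^2 - 6*k + 1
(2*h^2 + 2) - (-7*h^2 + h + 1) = 9*h^2 - h + 1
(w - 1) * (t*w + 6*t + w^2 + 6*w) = t*w^2 + 5*t*w - 6*t + w^3 + 5*w^2 - 6*w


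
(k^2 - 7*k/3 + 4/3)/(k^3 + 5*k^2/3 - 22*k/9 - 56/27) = 9*(k - 1)/(9*k^2 + 27*k + 14)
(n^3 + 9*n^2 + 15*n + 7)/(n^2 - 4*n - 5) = (n^2 + 8*n + 7)/(n - 5)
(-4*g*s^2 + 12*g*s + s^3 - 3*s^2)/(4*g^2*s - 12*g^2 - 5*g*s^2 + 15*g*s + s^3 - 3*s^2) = s/(-g + s)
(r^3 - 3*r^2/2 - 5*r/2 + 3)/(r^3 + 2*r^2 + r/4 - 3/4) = 2*(r^2 - 3*r + 2)/(2*r^2 + r - 1)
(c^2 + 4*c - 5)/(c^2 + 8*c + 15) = (c - 1)/(c + 3)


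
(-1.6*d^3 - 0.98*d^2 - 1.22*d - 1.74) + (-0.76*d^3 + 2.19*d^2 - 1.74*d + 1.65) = -2.36*d^3 + 1.21*d^2 - 2.96*d - 0.0900000000000001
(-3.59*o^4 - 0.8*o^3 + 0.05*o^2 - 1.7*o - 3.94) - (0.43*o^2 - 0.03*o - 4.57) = -3.59*o^4 - 0.8*o^3 - 0.38*o^2 - 1.67*o + 0.63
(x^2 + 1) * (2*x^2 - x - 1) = 2*x^4 - x^3 + x^2 - x - 1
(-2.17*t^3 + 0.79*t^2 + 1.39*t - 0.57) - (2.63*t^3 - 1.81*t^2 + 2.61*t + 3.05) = -4.8*t^3 + 2.6*t^2 - 1.22*t - 3.62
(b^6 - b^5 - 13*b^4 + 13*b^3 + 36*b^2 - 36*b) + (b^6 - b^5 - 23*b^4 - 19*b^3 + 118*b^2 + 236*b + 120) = 2*b^6 - 2*b^5 - 36*b^4 - 6*b^3 + 154*b^2 + 200*b + 120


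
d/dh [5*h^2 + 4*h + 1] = 10*h + 4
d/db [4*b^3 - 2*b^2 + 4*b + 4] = 12*b^2 - 4*b + 4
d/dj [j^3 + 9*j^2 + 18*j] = 3*j^2 + 18*j + 18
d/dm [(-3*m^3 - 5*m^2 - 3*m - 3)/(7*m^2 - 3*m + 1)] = (-21*m^4 + 18*m^3 + 27*m^2 + 32*m - 12)/(49*m^4 - 42*m^3 + 23*m^2 - 6*m + 1)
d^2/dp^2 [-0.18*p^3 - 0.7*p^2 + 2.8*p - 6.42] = -1.08*p - 1.4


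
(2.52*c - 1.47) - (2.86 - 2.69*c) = 5.21*c - 4.33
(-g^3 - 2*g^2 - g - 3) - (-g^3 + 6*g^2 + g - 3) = -8*g^2 - 2*g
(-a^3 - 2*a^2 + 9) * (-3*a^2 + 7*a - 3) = 3*a^5 - a^4 - 11*a^3 - 21*a^2 + 63*a - 27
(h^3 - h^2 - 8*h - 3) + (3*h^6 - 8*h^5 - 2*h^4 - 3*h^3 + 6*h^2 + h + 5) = 3*h^6 - 8*h^5 - 2*h^4 - 2*h^3 + 5*h^2 - 7*h + 2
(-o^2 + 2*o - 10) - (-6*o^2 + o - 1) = 5*o^2 + o - 9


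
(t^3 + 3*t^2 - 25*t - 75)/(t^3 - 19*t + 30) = (t^2 - 2*t - 15)/(t^2 - 5*t + 6)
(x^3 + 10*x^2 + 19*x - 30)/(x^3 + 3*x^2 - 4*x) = (x^2 + 11*x + 30)/(x*(x + 4))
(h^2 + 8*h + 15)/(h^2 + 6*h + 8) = (h^2 + 8*h + 15)/(h^2 + 6*h + 8)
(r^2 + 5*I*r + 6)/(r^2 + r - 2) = (r^2 + 5*I*r + 6)/(r^2 + r - 2)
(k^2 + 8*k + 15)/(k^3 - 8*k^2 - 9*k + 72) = (k + 5)/(k^2 - 11*k + 24)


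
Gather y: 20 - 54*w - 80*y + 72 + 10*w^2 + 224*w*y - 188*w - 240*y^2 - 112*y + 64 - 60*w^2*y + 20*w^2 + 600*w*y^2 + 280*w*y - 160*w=30*w^2 - 402*w + y^2*(600*w - 240) + y*(-60*w^2 + 504*w - 192) + 156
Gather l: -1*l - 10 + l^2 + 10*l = l^2 + 9*l - 10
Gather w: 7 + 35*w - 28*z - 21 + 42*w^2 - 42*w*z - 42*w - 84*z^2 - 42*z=42*w^2 + w*(-42*z - 7) - 84*z^2 - 70*z - 14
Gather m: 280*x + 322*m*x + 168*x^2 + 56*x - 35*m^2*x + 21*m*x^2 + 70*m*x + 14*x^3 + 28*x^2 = -35*m^2*x + m*(21*x^2 + 392*x) + 14*x^3 + 196*x^2 + 336*x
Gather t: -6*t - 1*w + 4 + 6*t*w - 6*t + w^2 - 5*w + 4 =t*(6*w - 12) + w^2 - 6*w + 8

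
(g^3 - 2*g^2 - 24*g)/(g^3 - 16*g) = (g - 6)/(g - 4)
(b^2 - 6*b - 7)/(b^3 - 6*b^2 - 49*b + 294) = (b + 1)/(b^2 + b - 42)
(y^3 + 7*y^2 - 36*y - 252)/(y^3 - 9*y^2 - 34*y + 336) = (y^2 + y - 42)/(y^2 - 15*y + 56)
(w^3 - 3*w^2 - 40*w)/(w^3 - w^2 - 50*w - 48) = w*(w + 5)/(w^2 + 7*w + 6)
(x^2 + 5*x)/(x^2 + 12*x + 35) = x/(x + 7)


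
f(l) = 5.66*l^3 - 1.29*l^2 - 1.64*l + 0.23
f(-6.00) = -1258.93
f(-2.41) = -82.54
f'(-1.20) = 25.91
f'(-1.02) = 18.66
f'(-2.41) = 103.20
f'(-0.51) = 4.09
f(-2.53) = -95.54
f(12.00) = 9575.27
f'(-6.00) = 625.12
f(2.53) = 79.48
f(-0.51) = -0.02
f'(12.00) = 2412.52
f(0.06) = 0.13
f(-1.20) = -9.44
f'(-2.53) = 113.57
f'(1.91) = 55.38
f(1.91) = 31.83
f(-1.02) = -5.45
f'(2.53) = 100.52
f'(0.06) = -1.73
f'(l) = 16.98*l^2 - 2.58*l - 1.64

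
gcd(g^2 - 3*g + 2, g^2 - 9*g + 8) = g - 1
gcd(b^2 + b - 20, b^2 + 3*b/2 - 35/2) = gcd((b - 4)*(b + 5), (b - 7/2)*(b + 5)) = b + 5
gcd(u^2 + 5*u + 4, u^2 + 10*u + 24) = u + 4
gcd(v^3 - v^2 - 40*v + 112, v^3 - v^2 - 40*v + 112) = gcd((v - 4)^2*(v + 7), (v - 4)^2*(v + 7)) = v^3 - v^2 - 40*v + 112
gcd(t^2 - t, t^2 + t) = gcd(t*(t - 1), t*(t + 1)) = t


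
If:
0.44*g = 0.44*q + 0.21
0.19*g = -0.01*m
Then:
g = q + 0.477272727272727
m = -19.0*q - 9.06818181818182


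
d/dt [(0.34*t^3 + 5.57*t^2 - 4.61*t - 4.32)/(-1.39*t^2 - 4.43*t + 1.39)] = (-0.4726*t^4 - 3.0124*t^3 - 29.6652*t^2 + 3.475*t - 25.5455)/(1.9321*t^4 + 12.3154*t^3 + 15.7607*t^2 - 12.3154*t + 1.9321)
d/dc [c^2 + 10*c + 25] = 2*c + 10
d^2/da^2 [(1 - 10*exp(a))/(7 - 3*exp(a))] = (201*exp(a) + 469)*exp(a)/(27*exp(3*a) - 189*exp(2*a) + 441*exp(a) - 343)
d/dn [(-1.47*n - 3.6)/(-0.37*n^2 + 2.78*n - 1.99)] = (-0.5439*n^2 - 2.664*n + 12.9333)/(0.1369*n^4 - 2.0572*n^3 + 9.201*n^2 - 11.0644*n + 3.9601)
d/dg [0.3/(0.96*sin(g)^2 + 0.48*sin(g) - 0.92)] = -(0.576*sin(g) + 0.144)*cos(g)/(0.96*sin(g)^2 + 0.48*sin(g) - 0.92)^2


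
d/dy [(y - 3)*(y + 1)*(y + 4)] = 3*y^2 + 4*y - 11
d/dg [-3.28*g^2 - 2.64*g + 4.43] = -6.56*g - 2.64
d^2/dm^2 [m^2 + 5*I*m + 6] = 2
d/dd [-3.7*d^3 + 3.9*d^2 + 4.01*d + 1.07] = -11.1*d^2 + 7.8*d + 4.01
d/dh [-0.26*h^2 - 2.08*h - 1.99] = -0.52*h - 2.08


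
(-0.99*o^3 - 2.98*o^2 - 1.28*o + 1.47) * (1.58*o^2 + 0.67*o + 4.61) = -1.5642*o^5 - 5.3717*o^4 - 8.5829*o^3 - 12.2728*o^2 - 4.9159*o + 6.7767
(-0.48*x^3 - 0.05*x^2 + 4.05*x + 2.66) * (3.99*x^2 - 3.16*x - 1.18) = -1.9152*x^5 + 1.3173*x^4 + 16.8839*x^3 - 2.1256*x^2 - 13.1846*x - 3.1388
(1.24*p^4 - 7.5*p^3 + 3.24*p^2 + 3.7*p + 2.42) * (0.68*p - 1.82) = 0.8432*p^5 - 7.3568*p^4 + 15.8532*p^3 - 3.3808*p^2 - 5.0884*p - 4.4044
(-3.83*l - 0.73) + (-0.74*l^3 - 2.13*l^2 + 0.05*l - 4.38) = -0.74*l^3 - 2.13*l^2 - 3.78*l - 5.11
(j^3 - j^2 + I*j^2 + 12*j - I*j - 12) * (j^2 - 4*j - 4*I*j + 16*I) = j^5 - 5*j^4 - 3*I*j^4 + 20*j^3 + 15*I*j^3 - 80*j^2 - 60*I*j^2 + 64*j + 240*I*j - 192*I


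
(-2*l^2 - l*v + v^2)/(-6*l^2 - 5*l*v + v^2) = (-2*l + v)/(-6*l + v)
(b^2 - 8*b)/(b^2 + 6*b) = (b - 8)/(b + 6)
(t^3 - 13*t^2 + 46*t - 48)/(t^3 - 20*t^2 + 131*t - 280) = (t^2 - 5*t + 6)/(t^2 - 12*t + 35)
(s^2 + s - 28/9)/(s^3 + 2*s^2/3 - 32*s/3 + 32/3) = (s + 7/3)/(s^2 + 2*s - 8)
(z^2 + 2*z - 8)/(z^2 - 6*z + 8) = (z + 4)/(z - 4)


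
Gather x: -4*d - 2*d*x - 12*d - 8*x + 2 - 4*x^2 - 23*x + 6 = -16*d - 4*x^2 + x*(-2*d - 31) + 8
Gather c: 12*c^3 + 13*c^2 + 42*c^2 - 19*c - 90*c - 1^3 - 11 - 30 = 12*c^3 + 55*c^2 - 109*c - 42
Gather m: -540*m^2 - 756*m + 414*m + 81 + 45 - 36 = -540*m^2 - 342*m + 90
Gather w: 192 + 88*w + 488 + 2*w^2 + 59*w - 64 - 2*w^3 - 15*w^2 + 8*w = -2*w^3 - 13*w^2 + 155*w + 616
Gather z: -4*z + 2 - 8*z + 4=6 - 12*z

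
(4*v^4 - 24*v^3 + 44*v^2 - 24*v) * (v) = 4*v^5 - 24*v^4 + 44*v^3 - 24*v^2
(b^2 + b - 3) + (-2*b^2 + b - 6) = -b^2 + 2*b - 9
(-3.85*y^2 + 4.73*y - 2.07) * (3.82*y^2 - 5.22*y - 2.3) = -14.707*y^4 + 38.1656*y^3 - 23.743*y^2 - 0.0736000000000008*y + 4.761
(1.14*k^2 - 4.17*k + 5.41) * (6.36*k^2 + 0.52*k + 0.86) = 7.2504*k^4 - 25.9284*k^3 + 33.2196*k^2 - 0.773*k + 4.6526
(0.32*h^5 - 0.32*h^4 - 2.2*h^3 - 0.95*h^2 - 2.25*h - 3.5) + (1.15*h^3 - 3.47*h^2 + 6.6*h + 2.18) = 0.32*h^5 - 0.32*h^4 - 1.05*h^3 - 4.42*h^2 + 4.35*h - 1.32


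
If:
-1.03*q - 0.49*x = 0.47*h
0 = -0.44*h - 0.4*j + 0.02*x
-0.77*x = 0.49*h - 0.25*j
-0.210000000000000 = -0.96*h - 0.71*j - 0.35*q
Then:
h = 1.39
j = -1.59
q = 0.03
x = -1.40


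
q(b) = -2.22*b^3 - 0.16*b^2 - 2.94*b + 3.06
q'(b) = -6.66*b^2 - 0.32*b - 2.94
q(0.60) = 0.76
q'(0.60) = -5.53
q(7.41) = -930.76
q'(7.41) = -371.00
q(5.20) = -328.70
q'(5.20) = -184.69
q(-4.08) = 163.17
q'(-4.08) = -112.50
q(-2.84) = 60.97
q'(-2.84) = -55.75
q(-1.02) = 8.25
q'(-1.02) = -9.54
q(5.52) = -391.44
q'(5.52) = -207.64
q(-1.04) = 8.44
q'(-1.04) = -9.81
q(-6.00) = 494.46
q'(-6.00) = -240.78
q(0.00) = 3.06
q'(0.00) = -2.94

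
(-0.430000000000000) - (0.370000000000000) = -0.800000000000000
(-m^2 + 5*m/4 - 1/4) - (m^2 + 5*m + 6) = -2*m^2 - 15*m/4 - 25/4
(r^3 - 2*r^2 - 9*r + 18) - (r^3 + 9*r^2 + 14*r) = -11*r^2 - 23*r + 18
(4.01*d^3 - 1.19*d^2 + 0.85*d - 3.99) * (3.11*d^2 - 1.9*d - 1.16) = 12.4711*d^5 - 11.3199*d^4 + 0.2529*d^3 - 12.6435*d^2 + 6.595*d + 4.6284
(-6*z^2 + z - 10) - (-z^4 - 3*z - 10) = z^4 - 6*z^2 + 4*z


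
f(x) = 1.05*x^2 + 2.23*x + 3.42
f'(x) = 2.1*x + 2.23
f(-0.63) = 2.43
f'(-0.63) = 0.91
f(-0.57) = 2.49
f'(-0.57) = 1.03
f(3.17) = 21.04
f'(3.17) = 8.89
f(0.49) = 4.76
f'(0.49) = 3.26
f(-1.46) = 2.40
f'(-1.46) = -0.84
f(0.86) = 6.11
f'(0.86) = 4.04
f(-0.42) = 2.67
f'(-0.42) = 1.35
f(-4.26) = 12.98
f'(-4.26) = -6.72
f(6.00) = 54.60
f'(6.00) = 14.83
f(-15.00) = 206.22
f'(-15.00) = -29.27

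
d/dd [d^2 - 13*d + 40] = 2*d - 13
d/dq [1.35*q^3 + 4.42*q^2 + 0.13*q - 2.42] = 4.05*q^2 + 8.84*q + 0.13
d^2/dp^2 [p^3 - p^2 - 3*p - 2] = 6*p - 2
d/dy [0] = 0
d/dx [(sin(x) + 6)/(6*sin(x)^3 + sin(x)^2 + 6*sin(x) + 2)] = -(12*sin(x)^3 + 109*sin(x)^2 + 12*sin(x) + 34)*cos(x)/(6*sin(x)^3 + sin(x)^2 + 6*sin(x) + 2)^2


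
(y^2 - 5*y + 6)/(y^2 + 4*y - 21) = (y - 2)/(y + 7)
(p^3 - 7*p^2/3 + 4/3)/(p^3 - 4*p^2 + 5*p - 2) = (p + 2/3)/(p - 1)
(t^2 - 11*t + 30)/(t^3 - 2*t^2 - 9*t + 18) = (t^2 - 11*t + 30)/(t^3 - 2*t^2 - 9*t + 18)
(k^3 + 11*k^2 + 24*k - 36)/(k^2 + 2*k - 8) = (k^3 + 11*k^2 + 24*k - 36)/(k^2 + 2*k - 8)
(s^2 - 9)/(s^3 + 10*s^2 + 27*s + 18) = (s - 3)/(s^2 + 7*s + 6)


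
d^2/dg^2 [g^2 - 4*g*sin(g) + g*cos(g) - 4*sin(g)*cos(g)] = 4*g*sin(g) - g*cos(g) - 2*sin(g) + 8*sin(2*g) - 8*cos(g) + 2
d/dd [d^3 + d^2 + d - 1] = 3*d^2 + 2*d + 1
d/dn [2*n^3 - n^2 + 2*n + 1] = 6*n^2 - 2*n + 2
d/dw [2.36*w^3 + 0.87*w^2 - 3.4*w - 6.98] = 7.08*w^2 + 1.74*w - 3.4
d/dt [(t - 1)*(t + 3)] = 2*t + 2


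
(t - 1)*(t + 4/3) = t^2 + t/3 - 4/3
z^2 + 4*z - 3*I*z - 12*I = (z + 4)*(z - 3*I)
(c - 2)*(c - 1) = c^2 - 3*c + 2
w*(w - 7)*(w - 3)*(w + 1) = w^4 - 9*w^3 + 11*w^2 + 21*w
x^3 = x^3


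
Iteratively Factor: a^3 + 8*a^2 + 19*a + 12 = (a + 4)*(a^2 + 4*a + 3) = (a + 1)*(a + 4)*(a + 3)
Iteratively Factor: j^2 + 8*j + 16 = (j + 4)*(j + 4)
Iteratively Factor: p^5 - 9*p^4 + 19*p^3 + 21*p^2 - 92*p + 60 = (p - 2)*(p^4 - 7*p^3 + 5*p^2 + 31*p - 30) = (p - 3)*(p - 2)*(p^3 - 4*p^2 - 7*p + 10) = (p - 3)*(p - 2)*(p + 2)*(p^2 - 6*p + 5) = (p - 3)*(p - 2)*(p - 1)*(p + 2)*(p - 5)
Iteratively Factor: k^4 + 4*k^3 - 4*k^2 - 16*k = (k - 2)*(k^3 + 6*k^2 + 8*k) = k*(k - 2)*(k^2 + 6*k + 8) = k*(k - 2)*(k + 2)*(k + 4)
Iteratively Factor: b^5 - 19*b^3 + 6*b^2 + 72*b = (b - 3)*(b^4 + 3*b^3 - 10*b^2 - 24*b) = (b - 3)^2*(b^3 + 6*b^2 + 8*b) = (b - 3)^2*(b + 2)*(b^2 + 4*b) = (b - 3)^2*(b + 2)*(b + 4)*(b)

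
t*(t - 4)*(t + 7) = t^3 + 3*t^2 - 28*t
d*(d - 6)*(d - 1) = d^3 - 7*d^2 + 6*d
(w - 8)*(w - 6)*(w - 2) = w^3 - 16*w^2 + 76*w - 96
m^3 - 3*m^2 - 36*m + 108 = (m - 6)*(m - 3)*(m + 6)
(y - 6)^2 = y^2 - 12*y + 36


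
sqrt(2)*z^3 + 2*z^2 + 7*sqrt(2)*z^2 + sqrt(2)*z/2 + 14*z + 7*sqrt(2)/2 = (z + 7)*(z + sqrt(2)/2)*(sqrt(2)*z + 1)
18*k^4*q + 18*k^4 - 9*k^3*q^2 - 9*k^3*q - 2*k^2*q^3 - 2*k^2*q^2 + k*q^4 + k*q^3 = (-3*k + q)*(-2*k + q)*(3*k + q)*(k*q + k)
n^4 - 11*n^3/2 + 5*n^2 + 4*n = n*(n - 4)*(n - 2)*(n + 1/2)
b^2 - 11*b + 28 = (b - 7)*(b - 4)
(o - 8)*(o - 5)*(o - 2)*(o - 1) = o^4 - 16*o^3 + 81*o^2 - 146*o + 80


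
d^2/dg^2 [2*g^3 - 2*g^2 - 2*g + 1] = 12*g - 4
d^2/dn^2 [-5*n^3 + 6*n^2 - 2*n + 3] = 12 - 30*n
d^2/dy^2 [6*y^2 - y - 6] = 12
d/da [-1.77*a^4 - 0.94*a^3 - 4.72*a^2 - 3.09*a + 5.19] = -7.08*a^3 - 2.82*a^2 - 9.44*a - 3.09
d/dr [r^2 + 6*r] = 2*r + 6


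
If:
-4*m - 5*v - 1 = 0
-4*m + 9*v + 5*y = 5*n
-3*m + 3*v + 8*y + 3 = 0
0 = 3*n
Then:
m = -132/313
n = 0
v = 43/313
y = -183/313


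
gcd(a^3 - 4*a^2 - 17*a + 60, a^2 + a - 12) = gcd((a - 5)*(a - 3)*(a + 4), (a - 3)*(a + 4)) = a^2 + a - 12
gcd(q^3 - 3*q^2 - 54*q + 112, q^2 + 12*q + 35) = q + 7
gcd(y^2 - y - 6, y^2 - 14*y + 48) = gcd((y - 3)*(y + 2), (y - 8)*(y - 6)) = 1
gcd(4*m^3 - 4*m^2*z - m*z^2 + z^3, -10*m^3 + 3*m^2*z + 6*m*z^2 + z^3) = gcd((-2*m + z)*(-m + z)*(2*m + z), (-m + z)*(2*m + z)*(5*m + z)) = -2*m^2 + m*z + z^2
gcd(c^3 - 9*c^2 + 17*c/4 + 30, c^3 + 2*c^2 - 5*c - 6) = 1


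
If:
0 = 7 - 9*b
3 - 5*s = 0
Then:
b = 7/9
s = 3/5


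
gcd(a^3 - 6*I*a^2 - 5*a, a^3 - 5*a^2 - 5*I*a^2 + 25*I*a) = a^2 - 5*I*a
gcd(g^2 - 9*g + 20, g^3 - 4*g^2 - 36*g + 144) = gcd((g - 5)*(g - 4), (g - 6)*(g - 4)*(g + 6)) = g - 4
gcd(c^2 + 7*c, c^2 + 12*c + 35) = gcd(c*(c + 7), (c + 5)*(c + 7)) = c + 7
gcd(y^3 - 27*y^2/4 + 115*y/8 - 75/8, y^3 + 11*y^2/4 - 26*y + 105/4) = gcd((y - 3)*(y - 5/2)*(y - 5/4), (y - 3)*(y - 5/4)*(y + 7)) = y^2 - 17*y/4 + 15/4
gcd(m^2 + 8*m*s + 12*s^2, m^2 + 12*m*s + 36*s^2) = m + 6*s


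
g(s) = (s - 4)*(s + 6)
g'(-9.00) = -16.00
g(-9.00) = 39.00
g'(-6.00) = -10.00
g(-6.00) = 0.00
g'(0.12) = 2.24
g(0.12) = -23.75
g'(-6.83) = -11.66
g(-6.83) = 8.99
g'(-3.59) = -5.18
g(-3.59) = -18.29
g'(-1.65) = -1.30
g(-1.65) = -24.58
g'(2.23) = 6.46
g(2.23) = -14.57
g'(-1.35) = -0.70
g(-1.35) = -24.88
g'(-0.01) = 1.98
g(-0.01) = -24.02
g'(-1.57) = -1.14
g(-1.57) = -24.68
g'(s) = 2*s + 2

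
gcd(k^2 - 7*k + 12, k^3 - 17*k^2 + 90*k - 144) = k - 3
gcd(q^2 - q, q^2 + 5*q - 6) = q - 1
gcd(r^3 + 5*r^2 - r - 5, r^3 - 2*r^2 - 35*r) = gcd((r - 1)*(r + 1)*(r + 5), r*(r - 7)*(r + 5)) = r + 5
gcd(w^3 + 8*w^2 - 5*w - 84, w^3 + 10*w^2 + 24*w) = w + 4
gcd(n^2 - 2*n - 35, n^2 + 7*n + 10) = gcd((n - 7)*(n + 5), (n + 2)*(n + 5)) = n + 5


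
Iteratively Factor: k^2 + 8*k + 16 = (k + 4)*(k + 4)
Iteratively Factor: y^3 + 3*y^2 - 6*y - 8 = (y + 1)*(y^2 + 2*y - 8) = (y - 2)*(y + 1)*(y + 4)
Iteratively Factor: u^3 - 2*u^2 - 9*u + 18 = (u - 3)*(u^2 + u - 6) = (u - 3)*(u - 2)*(u + 3)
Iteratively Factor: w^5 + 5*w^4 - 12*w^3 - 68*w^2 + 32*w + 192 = (w - 2)*(w^4 + 7*w^3 + 2*w^2 - 64*w - 96) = (w - 3)*(w - 2)*(w^3 + 10*w^2 + 32*w + 32) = (w - 3)*(w - 2)*(w + 2)*(w^2 + 8*w + 16) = (w - 3)*(w - 2)*(w + 2)*(w + 4)*(w + 4)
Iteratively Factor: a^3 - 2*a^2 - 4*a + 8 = (a - 2)*(a^2 - 4) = (a - 2)^2*(a + 2)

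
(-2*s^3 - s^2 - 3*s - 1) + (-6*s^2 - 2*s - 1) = -2*s^3 - 7*s^2 - 5*s - 2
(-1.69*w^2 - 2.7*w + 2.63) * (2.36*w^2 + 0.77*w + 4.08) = -3.9884*w^4 - 7.6733*w^3 - 2.7674*w^2 - 8.9909*w + 10.7304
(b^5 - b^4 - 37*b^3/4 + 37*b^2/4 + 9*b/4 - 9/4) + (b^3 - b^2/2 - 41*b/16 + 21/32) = b^5 - b^4 - 33*b^3/4 + 35*b^2/4 - 5*b/16 - 51/32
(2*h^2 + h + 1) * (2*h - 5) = 4*h^3 - 8*h^2 - 3*h - 5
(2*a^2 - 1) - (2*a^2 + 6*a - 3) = 2 - 6*a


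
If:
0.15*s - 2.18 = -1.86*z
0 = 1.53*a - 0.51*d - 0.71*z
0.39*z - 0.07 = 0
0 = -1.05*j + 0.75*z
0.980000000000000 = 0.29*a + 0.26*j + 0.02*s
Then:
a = 2.42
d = 7.00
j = 0.13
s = 12.31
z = 0.18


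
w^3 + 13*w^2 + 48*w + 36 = (w + 1)*(w + 6)^2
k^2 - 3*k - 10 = (k - 5)*(k + 2)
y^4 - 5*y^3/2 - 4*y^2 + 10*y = y*(y - 5/2)*(y - 2)*(y + 2)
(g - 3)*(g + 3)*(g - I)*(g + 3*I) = g^4 + 2*I*g^3 - 6*g^2 - 18*I*g - 27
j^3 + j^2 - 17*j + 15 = (j - 3)*(j - 1)*(j + 5)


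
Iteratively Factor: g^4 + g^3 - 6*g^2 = (g)*(g^3 + g^2 - 6*g) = g*(g + 3)*(g^2 - 2*g) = g*(g - 2)*(g + 3)*(g)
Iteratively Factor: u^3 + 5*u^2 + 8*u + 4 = (u + 1)*(u^2 + 4*u + 4) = (u + 1)*(u + 2)*(u + 2)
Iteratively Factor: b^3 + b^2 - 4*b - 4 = (b - 2)*(b^2 + 3*b + 2) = (b - 2)*(b + 1)*(b + 2)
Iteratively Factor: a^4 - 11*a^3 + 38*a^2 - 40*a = (a - 2)*(a^3 - 9*a^2 + 20*a) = a*(a - 2)*(a^2 - 9*a + 20) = a*(a - 5)*(a - 2)*(a - 4)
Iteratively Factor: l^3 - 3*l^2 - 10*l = (l - 5)*(l^2 + 2*l) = l*(l - 5)*(l + 2)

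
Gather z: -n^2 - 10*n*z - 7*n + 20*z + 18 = -n^2 - 7*n + z*(20 - 10*n) + 18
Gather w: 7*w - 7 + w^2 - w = w^2 + 6*w - 7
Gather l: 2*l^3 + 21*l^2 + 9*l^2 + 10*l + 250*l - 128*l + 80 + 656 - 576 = 2*l^3 + 30*l^2 + 132*l + 160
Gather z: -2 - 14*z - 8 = -14*z - 10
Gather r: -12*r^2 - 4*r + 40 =-12*r^2 - 4*r + 40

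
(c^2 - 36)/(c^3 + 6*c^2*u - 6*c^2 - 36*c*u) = (c + 6)/(c*(c + 6*u))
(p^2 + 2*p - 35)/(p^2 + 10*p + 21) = (p - 5)/(p + 3)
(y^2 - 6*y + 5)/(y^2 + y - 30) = (y - 1)/(y + 6)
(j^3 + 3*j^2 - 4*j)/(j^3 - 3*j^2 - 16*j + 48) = j*(j - 1)/(j^2 - 7*j + 12)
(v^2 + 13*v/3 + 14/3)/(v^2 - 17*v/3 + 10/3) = (3*v^2 + 13*v + 14)/(3*v^2 - 17*v + 10)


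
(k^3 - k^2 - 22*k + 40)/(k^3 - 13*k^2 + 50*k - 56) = (k + 5)/(k - 7)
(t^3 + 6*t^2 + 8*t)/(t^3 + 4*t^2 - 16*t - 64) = t*(t + 2)/(t^2 - 16)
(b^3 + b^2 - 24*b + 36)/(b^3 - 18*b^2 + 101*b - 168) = (b^2 + 4*b - 12)/(b^2 - 15*b + 56)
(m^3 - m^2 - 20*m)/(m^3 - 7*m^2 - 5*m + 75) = m*(m + 4)/(m^2 - 2*m - 15)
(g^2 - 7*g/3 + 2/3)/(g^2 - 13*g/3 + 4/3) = (g - 2)/(g - 4)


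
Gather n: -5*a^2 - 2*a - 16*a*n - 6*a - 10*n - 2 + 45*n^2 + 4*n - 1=-5*a^2 - 8*a + 45*n^2 + n*(-16*a - 6) - 3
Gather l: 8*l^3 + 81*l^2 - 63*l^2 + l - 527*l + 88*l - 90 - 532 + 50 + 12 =8*l^3 + 18*l^2 - 438*l - 560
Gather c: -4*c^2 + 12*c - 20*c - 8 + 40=-4*c^2 - 8*c + 32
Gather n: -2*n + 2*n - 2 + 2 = 0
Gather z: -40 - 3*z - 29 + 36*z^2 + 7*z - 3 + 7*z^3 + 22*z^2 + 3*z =7*z^3 + 58*z^2 + 7*z - 72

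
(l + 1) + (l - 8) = 2*l - 7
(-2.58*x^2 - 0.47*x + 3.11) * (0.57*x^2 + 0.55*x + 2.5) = -1.4706*x^4 - 1.6869*x^3 - 4.9358*x^2 + 0.5355*x + 7.775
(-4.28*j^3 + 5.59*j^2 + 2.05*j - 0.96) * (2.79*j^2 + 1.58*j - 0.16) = -11.9412*j^5 + 8.8337*j^4 + 15.2365*j^3 - 0.3338*j^2 - 1.8448*j + 0.1536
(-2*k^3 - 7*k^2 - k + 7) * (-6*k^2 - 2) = 12*k^5 + 42*k^4 + 10*k^3 - 28*k^2 + 2*k - 14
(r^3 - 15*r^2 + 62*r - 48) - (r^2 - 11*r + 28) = r^3 - 16*r^2 + 73*r - 76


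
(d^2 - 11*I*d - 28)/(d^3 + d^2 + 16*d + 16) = (d - 7*I)/(d^2 + d*(1 + 4*I) + 4*I)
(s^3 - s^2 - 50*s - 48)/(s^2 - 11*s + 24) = (s^2 + 7*s + 6)/(s - 3)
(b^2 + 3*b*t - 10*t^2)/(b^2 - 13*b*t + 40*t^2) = (b^2 + 3*b*t - 10*t^2)/(b^2 - 13*b*t + 40*t^2)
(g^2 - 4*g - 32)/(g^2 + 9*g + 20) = (g - 8)/(g + 5)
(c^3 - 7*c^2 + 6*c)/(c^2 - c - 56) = c*(-c^2 + 7*c - 6)/(-c^2 + c + 56)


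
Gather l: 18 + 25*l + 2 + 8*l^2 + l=8*l^2 + 26*l + 20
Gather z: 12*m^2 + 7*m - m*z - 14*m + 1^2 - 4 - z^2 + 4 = 12*m^2 - m*z - 7*m - z^2 + 1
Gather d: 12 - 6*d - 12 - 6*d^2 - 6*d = -6*d^2 - 12*d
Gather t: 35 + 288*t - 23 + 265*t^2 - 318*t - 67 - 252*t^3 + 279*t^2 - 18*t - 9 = -252*t^3 + 544*t^2 - 48*t - 64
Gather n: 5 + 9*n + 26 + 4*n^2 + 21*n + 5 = 4*n^2 + 30*n + 36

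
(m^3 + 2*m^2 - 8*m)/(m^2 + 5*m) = (m^2 + 2*m - 8)/(m + 5)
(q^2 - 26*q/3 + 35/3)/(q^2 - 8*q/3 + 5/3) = (q - 7)/(q - 1)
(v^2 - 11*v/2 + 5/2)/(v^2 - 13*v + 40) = (v - 1/2)/(v - 8)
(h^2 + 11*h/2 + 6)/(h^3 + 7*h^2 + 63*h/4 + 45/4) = 2*(h + 4)/(2*h^2 + 11*h + 15)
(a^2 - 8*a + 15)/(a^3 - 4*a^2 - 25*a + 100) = (a - 3)/(a^2 + a - 20)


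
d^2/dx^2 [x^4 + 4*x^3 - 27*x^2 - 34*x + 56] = 12*x^2 + 24*x - 54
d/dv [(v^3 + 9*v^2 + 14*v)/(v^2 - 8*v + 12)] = (v^4 - 16*v^3 - 50*v^2 + 216*v + 168)/(v^4 - 16*v^3 + 88*v^2 - 192*v + 144)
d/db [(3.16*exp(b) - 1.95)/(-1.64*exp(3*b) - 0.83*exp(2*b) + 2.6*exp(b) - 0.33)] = (10.3648*exp(3*b) - 6.9712*exp(2*b) - 3.237*exp(b) + 4.0272)*exp(b)/(2.6896*exp(6*b) + 2.7224*exp(5*b) - 7.8391*exp(4*b) - 3.2336*exp(3*b) + 7.3078*exp(2*b) - 1.716*exp(b) + 0.1089)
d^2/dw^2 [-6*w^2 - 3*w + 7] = -12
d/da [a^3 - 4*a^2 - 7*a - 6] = 3*a^2 - 8*a - 7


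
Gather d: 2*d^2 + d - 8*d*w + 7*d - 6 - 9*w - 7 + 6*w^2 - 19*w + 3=2*d^2 + d*(8 - 8*w) + 6*w^2 - 28*w - 10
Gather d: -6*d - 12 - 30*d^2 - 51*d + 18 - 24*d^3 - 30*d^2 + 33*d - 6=-24*d^3 - 60*d^2 - 24*d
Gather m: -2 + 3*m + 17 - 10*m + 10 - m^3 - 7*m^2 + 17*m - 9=-m^3 - 7*m^2 + 10*m + 16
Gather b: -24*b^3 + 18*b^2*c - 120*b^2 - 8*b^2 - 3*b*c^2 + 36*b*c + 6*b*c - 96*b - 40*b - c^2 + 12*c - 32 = -24*b^3 + b^2*(18*c - 128) + b*(-3*c^2 + 42*c - 136) - c^2 + 12*c - 32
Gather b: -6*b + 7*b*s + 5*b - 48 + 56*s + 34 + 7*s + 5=b*(7*s - 1) + 63*s - 9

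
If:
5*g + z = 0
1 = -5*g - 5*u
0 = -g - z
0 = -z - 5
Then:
No Solution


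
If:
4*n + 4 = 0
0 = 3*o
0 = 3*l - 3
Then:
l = 1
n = -1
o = 0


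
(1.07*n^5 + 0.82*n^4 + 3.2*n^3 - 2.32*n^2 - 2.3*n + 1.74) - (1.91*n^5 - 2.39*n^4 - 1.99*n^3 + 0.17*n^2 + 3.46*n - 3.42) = -0.84*n^5 + 3.21*n^4 + 5.19*n^3 - 2.49*n^2 - 5.76*n + 5.16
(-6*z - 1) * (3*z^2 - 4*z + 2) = -18*z^3 + 21*z^2 - 8*z - 2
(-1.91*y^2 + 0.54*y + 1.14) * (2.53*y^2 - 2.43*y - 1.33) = -4.8323*y^4 + 6.0075*y^3 + 4.1123*y^2 - 3.4884*y - 1.5162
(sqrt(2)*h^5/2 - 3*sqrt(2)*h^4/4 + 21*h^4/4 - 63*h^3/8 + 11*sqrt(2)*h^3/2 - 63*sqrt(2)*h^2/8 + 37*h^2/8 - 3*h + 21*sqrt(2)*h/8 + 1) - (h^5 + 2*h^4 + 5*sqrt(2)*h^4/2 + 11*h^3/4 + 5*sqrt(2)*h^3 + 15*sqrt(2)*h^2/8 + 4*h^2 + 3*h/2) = -h^5 + sqrt(2)*h^5/2 - 13*sqrt(2)*h^4/4 + 13*h^4/4 - 85*h^3/8 + sqrt(2)*h^3/2 - 39*sqrt(2)*h^2/4 + 5*h^2/8 - 9*h/2 + 21*sqrt(2)*h/8 + 1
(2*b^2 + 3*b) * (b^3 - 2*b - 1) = 2*b^5 + 3*b^4 - 4*b^3 - 8*b^2 - 3*b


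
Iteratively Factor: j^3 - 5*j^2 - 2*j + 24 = (j + 2)*(j^2 - 7*j + 12) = (j - 3)*(j + 2)*(j - 4)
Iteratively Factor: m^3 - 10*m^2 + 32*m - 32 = (m - 4)*(m^2 - 6*m + 8) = (m - 4)^2*(m - 2)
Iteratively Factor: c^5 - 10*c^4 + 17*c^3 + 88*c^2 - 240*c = (c - 4)*(c^4 - 6*c^3 - 7*c^2 + 60*c) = c*(c - 4)*(c^3 - 6*c^2 - 7*c + 60) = c*(c - 5)*(c - 4)*(c^2 - c - 12) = c*(c - 5)*(c - 4)^2*(c + 3)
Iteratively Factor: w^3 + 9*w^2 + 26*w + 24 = (w + 2)*(w^2 + 7*w + 12) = (w + 2)*(w + 4)*(w + 3)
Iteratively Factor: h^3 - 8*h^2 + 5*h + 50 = (h - 5)*(h^2 - 3*h - 10) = (h - 5)*(h + 2)*(h - 5)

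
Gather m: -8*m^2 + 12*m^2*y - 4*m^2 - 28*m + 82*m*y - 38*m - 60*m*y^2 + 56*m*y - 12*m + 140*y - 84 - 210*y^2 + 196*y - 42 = m^2*(12*y - 12) + m*(-60*y^2 + 138*y - 78) - 210*y^2 + 336*y - 126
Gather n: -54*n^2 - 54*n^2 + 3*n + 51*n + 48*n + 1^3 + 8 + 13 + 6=-108*n^2 + 102*n + 28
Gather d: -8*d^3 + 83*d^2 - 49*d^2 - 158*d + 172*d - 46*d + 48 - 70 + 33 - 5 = -8*d^3 + 34*d^2 - 32*d + 6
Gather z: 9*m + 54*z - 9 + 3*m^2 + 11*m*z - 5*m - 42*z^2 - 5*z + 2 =3*m^2 + 4*m - 42*z^2 + z*(11*m + 49) - 7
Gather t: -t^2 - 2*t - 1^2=-t^2 - 2*t - 1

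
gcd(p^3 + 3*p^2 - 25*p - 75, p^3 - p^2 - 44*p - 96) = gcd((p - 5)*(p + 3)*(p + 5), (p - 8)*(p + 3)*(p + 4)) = p + 3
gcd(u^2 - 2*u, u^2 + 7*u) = u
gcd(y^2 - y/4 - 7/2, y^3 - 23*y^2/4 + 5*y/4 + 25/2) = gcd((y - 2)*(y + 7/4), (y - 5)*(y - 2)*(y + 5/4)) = y - 2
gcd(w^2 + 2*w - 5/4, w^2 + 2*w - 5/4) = w^2 + 2*w - 5/4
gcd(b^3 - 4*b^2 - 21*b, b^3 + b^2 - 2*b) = b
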